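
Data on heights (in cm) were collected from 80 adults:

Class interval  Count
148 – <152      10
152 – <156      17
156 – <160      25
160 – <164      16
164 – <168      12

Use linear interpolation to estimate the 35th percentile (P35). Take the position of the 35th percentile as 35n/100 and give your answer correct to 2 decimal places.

Cumulative frequencies: 10, 27, 52, 68, 80
n = 80; position = 35n/100 = 28.
This falls in the class 156 – <160: L = 156, F = 27, f = 25, h = 4.
35th percentile ≈ 156 + ((28 − 27) / 25) × 4 = 156.1600

156.16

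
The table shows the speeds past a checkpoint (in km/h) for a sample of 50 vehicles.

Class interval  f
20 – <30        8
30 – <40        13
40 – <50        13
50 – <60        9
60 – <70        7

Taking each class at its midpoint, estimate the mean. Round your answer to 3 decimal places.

Midpoints: 25, 35, 45, 55, 65
Σfm = 8×25 + 13×35 + 13×45 + 9×55 + 7×65 = 2190
n = Σf = 50
Mean = 2190 / 50 = 43.8000

43.800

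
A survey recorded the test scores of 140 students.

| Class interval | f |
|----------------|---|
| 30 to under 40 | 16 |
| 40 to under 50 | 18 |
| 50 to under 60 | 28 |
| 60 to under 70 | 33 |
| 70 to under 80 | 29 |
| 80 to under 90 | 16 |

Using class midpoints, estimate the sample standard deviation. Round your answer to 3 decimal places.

15.135

Midpoints: 35, 45, 55, 65, 75, 85
n = 140, Σfm = 8590, mean = 61.3571
Σfm² = 558900
Σf(m − x̄)² = Σfm² − (Σfm)²/n = 558900 − 8590²/140 = 31842.1429
Sample variance = 31842.1429 / 139 = 229.0802
Standard deviation = √229.0802 = 15.1354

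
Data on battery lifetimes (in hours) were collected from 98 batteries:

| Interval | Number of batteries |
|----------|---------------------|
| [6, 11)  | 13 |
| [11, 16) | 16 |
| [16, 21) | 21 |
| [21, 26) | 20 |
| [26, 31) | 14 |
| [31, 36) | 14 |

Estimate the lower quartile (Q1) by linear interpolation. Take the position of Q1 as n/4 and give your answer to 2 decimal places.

Cumulative frequencies: 13, 29, 50, 70, 84, 98
n = 98; position = n/4 = 24.5.
This falls in the class [11, 16): L = 11, F = 13, f = 16, h = 5.
Lower quartile ≈ 11 + ((24.5 − 13) / 16) × 5 = 14.5938

14.59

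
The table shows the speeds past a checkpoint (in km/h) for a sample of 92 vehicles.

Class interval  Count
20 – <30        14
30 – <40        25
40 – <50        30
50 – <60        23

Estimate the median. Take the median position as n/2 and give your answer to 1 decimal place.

42.3

Cumulative frequencies: 14, 39, 69, 92
n = 92; position = n/2 = 46.
This falls in the class 40 – <50: L = 40, F = 39, f = 30, h = 10.
Median ≈ 40 + ((46 − 39) / 30) × 10 = 42.3333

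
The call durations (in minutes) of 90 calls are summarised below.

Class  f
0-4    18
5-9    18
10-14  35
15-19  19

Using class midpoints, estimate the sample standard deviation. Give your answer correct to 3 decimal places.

5.176

Midpoints: 2, 7, 12, 17
n = 90, Σfm = 905, mean = 10.0556
Σfm² = 11485
Σf(m − x̄)² = Σfm² − (Σfm)²/n = 11485 − 905²/90 = 2384.7222
Sample variance = 2384.7222 / 89 = 26.7946
Standard deviation = √26.7946 = 5.1764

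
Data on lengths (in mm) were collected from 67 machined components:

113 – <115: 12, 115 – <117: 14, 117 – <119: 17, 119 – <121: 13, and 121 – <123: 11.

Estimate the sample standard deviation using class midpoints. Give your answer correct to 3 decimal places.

Midpoints: 114, 116, 118, 120, 122
n = 67, Σfm = 7900, mean = 117.9104
Σfm² = 931968
Σf(m − x̄)² = Σfm² − (Σfm)²/n = 931968 − 7900²/67 = 475.4627
Sample variance = 475.4627 / 66 = 7.2040
Standard deviation = √7.2040 = 2.6840

2.684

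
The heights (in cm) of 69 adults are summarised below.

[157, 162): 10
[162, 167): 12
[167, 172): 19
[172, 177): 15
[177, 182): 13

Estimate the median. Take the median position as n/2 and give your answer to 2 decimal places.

Cumulative frequencies: 10, 22, 41, 56, 69
n = 69; position = n/2 = 34.5.
This falls in the class [167, 172): L = 167, F = 22, f = 19, h = 5.
Median ≈ 167 + ((34.5 − 22) / 19) × 5 = 170.2895

170.29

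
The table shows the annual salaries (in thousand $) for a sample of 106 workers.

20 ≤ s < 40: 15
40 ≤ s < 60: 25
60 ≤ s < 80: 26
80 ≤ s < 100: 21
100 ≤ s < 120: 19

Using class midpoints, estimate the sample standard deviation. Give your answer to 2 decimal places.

Midpoints: 30, 50, 70, 90, 110
n = 106, Σfm = 7500, mean = 70.7547
Σfm² = 603400
Σf(m − x̄)² = Σfm² − (Σfm)²/n = 603400 − 7500²/106 = 72739.6226
Sample variance = 72739.6226 / 105 = 692.7583
Standard deviation = √692.7583 = 26.3203

26.32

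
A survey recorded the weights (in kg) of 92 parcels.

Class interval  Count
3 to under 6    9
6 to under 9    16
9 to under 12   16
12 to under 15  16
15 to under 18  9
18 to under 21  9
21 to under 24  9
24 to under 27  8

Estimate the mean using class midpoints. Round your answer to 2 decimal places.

Midpoints: 4.5, 7.5, 10.5, 13.5, 16.5, 19.5, 22.5, 25.5
Σfm = 9×4.5 + 16×7.5 + 16×10.5 + 16×13.5 + 9×16.5 + 9×19.5 + 9×22.5 + 8×25.5 = 1275
n = Σf = 92
Mean = 1275 / 92 = 13.8587

13.86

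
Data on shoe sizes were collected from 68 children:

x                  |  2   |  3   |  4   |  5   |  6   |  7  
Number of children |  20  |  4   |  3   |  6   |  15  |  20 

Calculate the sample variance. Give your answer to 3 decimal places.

Values: 2, 3, 4, 5, 6, 7
n = 68, Σfx = 324, mean = 4.7647
Σfx² = 1834
Σf(x − x̄)² = Σfx² − (Σfx)²/n = 1834 − 324²/68 = 290.2353
Sample variance = 290.2353 / 67 = 4.3319

4.332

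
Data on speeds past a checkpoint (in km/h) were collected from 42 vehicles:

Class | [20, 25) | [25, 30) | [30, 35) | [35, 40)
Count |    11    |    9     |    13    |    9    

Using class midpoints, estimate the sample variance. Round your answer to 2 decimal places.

30.78

Midpoints: 22.5, 27.5, 32.5, 37.5
n = 42, Σfm = 1255, mean = 29.8810
Σfm² = 38762.5
Σf(m − x̄)² = Σfm² − (Σfm)²/n = 38762.5 − 1255²/42 = 1261.9048
Sample variance = 1261.9048 / 41 = 30.7782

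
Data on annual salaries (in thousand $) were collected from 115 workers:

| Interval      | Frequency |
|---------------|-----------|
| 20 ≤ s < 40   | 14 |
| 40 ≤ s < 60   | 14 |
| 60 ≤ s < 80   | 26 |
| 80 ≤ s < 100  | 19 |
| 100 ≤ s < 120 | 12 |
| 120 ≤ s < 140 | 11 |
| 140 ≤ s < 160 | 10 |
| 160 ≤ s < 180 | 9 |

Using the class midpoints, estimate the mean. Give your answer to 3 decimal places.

90.696

Midpoints: 30, 50, 70, 90, 110, 130, 150, 170
Σfm = 14×30 + 14×50 + 26×70 + 19×90 + 12×110 + 11×130 + 10×150 + 9×170 = 10430
n = Σf = 115
Mean = 10430 / 115 = 90.6957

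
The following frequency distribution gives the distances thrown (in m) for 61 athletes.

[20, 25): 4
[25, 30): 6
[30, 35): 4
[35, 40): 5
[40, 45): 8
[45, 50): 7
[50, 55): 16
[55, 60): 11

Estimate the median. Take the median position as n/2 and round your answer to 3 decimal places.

47.500

Cumulative frequencies: 4, 10, 14, 19, 27, 34, 50, 61
n = 61; position = n/2 = 30.5.
This falls in the class [45, 50): L = 45, F = 27, f = 7, h = 5.
Median ≈ 45 + ((30.5 − 27) / 7) × 5 = 47.5000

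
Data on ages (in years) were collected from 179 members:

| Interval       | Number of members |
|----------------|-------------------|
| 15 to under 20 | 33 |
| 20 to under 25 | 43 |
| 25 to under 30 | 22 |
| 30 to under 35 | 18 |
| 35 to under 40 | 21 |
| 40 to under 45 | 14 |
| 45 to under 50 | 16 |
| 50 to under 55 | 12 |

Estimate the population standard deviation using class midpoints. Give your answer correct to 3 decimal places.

11.102

Midpoints: 17.5, 22.5, 27.5, 32.5, 37.5, 42.5, 47.5, 52.5
n = 179, Σfm = 5507.5, mean = 30.7682
Σfm² = 191518.75
Σf(m − x̄)² = Σfm² − (Σfm)²/n = 191518.75 − 5507.5²/179 = 22063.1285
Population variance = 22063.1285 / 179 = 123.2577
Standard deviation = √123.2577 = 11.1021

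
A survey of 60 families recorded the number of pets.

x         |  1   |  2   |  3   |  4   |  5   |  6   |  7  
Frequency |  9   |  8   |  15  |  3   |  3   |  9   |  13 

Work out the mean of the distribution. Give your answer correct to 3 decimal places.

Values: 1, 2, 3, 4, 5, 6, 7
Σfx = 9×1 + 8×2 + 15×3 + 3×4 + 3×5 + 9×6 + 13×7 = 242
n = Σf = 60
Mean = 242 / 60 = 4.0333

4.033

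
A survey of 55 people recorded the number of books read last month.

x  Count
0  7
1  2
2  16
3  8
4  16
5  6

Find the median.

3

Cumulative frequencies: 7, 9, 25, 33, 49, 55
n = 55, so the median is the value in position (n+1)/2 = 28.
Position 28 falls at value 3.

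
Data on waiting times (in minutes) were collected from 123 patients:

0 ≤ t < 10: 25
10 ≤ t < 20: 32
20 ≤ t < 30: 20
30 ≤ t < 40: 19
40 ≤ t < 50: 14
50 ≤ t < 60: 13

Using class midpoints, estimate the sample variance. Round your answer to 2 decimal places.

265.47

Midpoints: 5, 15, 25, 35, 45, 55
n = 123, Σfm = 3115, mean = 25.3252
Σfm² = 111275
Σf(m − x̄)² = Σfm² − (Σfm)²/n = 111275 − 3115²/123 = 32386.9919
Sample variance = 32386.9919 / 122 = 265.4671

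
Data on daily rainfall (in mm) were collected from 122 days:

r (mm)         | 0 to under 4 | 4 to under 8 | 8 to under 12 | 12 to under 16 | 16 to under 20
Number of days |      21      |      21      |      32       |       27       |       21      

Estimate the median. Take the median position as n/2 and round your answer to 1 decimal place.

Cumulative frequencies: 21, 42, 74, 101, 122
n = 122; position = n/2 = 61.
This falls in the class 8 to under 12: L = 8, F = 42, f = 32, h = 4.
Median ≈ 8 + ((61 − 42) / 32) × 4 = 10.3750

10.4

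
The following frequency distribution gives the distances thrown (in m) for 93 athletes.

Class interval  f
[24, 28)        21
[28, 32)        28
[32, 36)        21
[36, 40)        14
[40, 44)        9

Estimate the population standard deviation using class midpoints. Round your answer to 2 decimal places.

Midpoints: 26, 30, 34, 38, 42
n = 93, Σfm = 3010, mean = 32.3656
Σfm² = 99764
Σf(m − x̄)² = Σfm² − (Σfm)²/n = 99764 − 3010²/93 = 2343.5699
Population variance = 2343.5699 / 93 = 25.1997
Standard deviation = √25.1997 = 5.0199

5.02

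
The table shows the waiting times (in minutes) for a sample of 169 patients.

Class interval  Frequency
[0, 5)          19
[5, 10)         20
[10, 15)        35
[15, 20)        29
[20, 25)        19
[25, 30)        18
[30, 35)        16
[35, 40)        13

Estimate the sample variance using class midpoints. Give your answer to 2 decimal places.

Midpoints: 2.5, 7.5, 12.5, 17.5, 22.5, 27.5, 32.5, 37.5
n = 169, Σfm = 3072.5, mean = 18.1805
Σfm² = 74006.25
Σf(m − x̄)² = Σfm² − (Σfm)²/n = 74006.25 − 3072.5²/169 = 18146.7456
Sample variance = 18146.7456 / 168 = 108.0163

108.02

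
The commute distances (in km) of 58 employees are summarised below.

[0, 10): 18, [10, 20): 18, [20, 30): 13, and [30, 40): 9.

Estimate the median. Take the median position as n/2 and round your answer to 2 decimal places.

Cumulative frequencies: 18, 36, 49, 58
n = 58; position = n/2 = 29.
This falls in the class [10, 20): L = 10, F = 18, f = 18, h = 10.
Median ≈ 10 + ((29 − 18) / 18) × 10 = 16.1111

16.11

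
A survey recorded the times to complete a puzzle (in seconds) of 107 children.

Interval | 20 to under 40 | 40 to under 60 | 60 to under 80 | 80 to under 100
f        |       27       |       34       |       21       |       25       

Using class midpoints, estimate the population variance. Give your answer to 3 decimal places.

485.632

Midpoints: 30, 50, 70, 90
n = 107, Σfm = 6230, mean = 58.2243
Σfm² = 414700
Σf(m − x̄)² = Σfm² − (Σfm)²/n = 414700 − 6230²/107 = 51962.6168
Population variance = 51962.6168 / 107 = 485.6319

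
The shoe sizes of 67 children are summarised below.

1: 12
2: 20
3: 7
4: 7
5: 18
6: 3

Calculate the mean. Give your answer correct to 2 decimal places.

3.12

Values: 1, 2, 3, 4, 5, 6
Σfx = 12×1 + 20×2 + 7×3 + 7×4 + 18×5 + 3×6 = 209
n = Σf = 67
Mean = 209 / 67 = 3.1194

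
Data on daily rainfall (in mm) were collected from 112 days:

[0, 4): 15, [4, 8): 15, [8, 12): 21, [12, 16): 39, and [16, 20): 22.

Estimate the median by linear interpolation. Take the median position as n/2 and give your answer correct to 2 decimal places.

Cumulative frequencies: 15, 30, 51, 90, 112
n = 112; position = n/2 = 56.
This falls in the class [12, 16): L = 12, F = 51, f = 39, h = 4.
Median ≈ 12 + ((56 − 51) / 39) × 4 = 12.5128

12.51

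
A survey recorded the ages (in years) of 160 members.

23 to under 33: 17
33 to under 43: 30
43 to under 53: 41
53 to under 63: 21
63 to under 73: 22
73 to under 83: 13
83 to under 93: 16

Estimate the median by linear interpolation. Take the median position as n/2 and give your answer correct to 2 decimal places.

Cumulative frequencies: 17, 47, 88, 109, 131, 144, 160
n = 160; position = n/2 = 80.
This falls in the class 43 to under 53: L = 43, F = 47, f = 41, h = 10.
Median ≈ 43 + ((80 − 47) / 41) × 10 = 51.0488

51.05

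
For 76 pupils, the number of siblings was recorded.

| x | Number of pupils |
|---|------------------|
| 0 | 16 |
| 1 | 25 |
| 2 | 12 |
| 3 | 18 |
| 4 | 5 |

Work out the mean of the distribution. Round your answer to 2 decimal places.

1.62

Values: 0, 1, 2, 3, 4
Σfx = 16×0 + 25×1 + 12×2 + 18×3 + 5×4 = 123
n = Σf = 76
Mean = 123 / 76 = 1.6184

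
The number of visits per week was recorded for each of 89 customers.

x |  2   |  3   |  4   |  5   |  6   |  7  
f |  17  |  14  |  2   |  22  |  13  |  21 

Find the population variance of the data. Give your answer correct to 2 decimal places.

Values: 2, 3, 4, 5, 6, 7
n = 89, Σfx = 419, mean = 4.7079
Σfx² = 2273
Σf(x − x̄)² = Σfx² − (Σfx)²/n = 2273 − 419²/89 = 300.4045
Population variance = 300.4045 / 89 = 3.3753

3.38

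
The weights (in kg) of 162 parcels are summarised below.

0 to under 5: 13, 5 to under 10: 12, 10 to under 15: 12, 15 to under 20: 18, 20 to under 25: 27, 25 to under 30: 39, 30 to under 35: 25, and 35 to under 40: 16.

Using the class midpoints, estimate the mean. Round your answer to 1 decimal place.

22.7

Midpoints: 2.5, 7.5, 12.5, 17.5, 22.5, 27.5, 32.5, 37.5
Σfm = 13×2.5 + 12×7.5 + 12×12.5 + 18×17.5 + 27×22.5 + 39×27.5 + 25×32.5 + 16×37.5 = 3680
n = Σf = 162
Mean = 3680 / 162 = 22.7160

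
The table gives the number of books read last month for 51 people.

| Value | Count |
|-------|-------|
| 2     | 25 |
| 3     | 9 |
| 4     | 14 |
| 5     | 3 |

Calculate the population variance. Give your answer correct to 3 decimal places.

0.990

Values: 2, 3, 4, 5
n = 51, Σfx = 148, mean = 2.9020
Σfx² = 480
Σf(x − x̄)² = Σfx² − (Σfx)²/n = 480 − 148²/51 = 50.5098
Population variance = 50.5098 / 51 = 0.9904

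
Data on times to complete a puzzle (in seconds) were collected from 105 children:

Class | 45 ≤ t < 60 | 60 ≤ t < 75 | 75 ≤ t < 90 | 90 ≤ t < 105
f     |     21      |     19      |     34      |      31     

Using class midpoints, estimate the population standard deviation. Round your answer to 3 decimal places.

Midpoints: 52.5, 67.5, 82.5, 97.5
n = 105, Σfm = 8212.5, mean = 78.2143
Σfm² = 670556.25
Σf(m − x̄)² = Σfm² − (Σfm)²/n = 670556.25 − 8212.5²/105 = 28221.4286
Population variance = 28221.4286 / 105 = 268.7755
Standard deviation = √268.7755 = 16.3944

16.394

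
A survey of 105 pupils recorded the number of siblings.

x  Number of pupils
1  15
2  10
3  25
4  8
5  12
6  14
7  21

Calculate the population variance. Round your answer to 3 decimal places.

4.337

Values: 1, 2, 3, 4, 5, 6, 7
n = 105, Σfx = 433, mean = 4.1238
Σfx² = 2241
Σf(x − x̄)² = Σfx² − (Σfx)²/n = 2241 − 433²/105 = 455.3905
Population variance = 455.3905 / 105 = 4.3371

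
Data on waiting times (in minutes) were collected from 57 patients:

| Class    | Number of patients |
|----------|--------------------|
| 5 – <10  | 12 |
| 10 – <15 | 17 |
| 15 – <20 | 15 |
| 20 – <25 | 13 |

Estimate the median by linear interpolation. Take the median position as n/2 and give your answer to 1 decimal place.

14.9

Cumulative frequencies: 12, 29, 44, 57
n = 57; position = n/2 = 28.5.
This falls in the class 10 – <15: L = 10, F = 12, f = 17, h = 5.
Median ≈ 10 + ((28.5 − 12) / 17) × 5 = 14.8529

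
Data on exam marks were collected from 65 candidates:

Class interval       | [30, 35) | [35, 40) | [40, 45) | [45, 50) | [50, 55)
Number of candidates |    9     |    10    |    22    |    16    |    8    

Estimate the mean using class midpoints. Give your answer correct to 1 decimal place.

42.8

Midpoints: 32.5, 37.5, 42.5, 47.5, 52.5
Σfm = 9×32.5 + 10×37.5 + 22×42.5 + 16×47.5 + 8×52.5 = 2782.5
n = Σf = 65
Mean = 2782.5 / 65 = 42.8077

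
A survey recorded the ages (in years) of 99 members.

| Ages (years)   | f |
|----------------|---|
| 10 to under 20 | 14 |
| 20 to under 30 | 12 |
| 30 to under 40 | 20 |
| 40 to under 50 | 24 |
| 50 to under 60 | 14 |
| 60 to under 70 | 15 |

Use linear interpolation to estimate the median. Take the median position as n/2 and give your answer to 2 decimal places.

Cumulative frequencies: 14, 26, 46, 70, 84, 99
n = 99; position = n/2 = 49.5.
This falls in the class 40 to under 50: L = 40, F = 46, f = 24, h = 10.
Median ≈ 40 + ((49.5 − 46) / 24) × 10 = 41.4583

41.46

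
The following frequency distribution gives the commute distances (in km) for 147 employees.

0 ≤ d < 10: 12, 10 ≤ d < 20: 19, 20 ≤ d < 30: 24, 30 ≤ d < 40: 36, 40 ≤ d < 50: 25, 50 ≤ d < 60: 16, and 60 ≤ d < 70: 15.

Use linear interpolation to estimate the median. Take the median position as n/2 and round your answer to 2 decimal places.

Cumulative frequencies: 12, 31, 55, 91, 116, 132, 147
n = 147; position = n/2 = 73.5.
This falls in the class 30 ≤ d < 40: L = 30, F = 55, f = 36, h = 10.
Median ≈ 30 + ((73.5 − 55) / 36) × 10 = 35.1389

35.14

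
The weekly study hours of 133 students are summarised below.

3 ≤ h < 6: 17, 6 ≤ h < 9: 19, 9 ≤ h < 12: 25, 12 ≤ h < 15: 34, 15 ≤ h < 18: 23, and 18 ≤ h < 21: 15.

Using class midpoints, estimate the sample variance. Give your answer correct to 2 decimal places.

Midpoints: 4.5, 7.5, 10.5, 13.5, 16.5, 19.5
n = 133, Σfm = 1612.5, mean = 12.1241
Σfm² = 22331.25
Σf(m − x̄)² = Σfm² − (Σfm)²/n = 22331.25 − 1612.5²/133 = 2781.2030
Sample variance = 2781.2030 / 132 = 21.0697

21.07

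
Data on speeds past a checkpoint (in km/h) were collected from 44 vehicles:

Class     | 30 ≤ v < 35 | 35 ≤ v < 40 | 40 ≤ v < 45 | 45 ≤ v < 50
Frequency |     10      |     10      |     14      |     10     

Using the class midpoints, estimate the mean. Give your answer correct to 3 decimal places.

40.227

Midpoints: 32.5, 37.5, 42.5, 47.5
Σfm = 10×32.5 + 10×37.5 + 14×42.5 + 10×47.5 = 1770
n = Σf = 44
Mean = 1770 / 44 = 40.2273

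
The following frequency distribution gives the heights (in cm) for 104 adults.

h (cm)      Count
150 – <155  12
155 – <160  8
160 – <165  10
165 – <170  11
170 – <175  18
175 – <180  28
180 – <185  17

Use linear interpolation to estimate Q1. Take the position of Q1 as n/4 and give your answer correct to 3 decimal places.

163.000

Cumulative frequencies: 12, 20, 30, 41, 59, 87, 104
n = 104; position = n/4 = 26.
This falls in the class 160 – <165: L = 160, F = 20, f = 10, h = 5.
Lower quartile ≈ 160 + ((26 − 20) / 10) × 5 = 163.0000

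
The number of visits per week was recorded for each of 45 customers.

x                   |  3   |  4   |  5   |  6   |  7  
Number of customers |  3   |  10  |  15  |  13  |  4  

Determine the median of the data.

5

Cumulative frequencies: 3, 13, 28, 41, 45
n = 45, so the median is the value in position (n+1)/2 = 23.
Position 23 falls at value 5.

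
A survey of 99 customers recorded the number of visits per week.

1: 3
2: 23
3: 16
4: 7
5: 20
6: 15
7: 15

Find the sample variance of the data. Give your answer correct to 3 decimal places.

Values: 1, 2, 3, 4, 5, 6, 7
n = 99, Σfx = 420, mean = 4.2424
Σfx² = 2126
Σf(x − x̄)² = Σfx² − (Σfx)²/n = 2126 − 420²/99 = 344.1818
Sample variance = 344.1818 / 98 = 3.5121

3.512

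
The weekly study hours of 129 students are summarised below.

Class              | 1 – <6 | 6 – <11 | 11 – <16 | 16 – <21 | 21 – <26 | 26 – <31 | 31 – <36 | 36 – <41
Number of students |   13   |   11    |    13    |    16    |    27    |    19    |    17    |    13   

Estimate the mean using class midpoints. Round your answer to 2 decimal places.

Midpoints: 3.5, 8.5, 13.5, 18.5, 23.5, 28.5, 33.5, 38.5
Σfm = 13×3.5 + 11×8.5 + 13×13.5 + 16×18.5 + 27×23.5 + 19×28.5 + 17×33.5 + 13×38.5 = 2856.5
n = Σf = 129
Mean = 2856.5 / 129 = 22.1434

22.14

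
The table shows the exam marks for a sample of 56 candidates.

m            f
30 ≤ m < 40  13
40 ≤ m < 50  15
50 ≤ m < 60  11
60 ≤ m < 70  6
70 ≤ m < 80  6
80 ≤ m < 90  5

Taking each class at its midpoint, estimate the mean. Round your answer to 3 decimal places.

Midpoints: 35, 45, 55, 65, 75, 85
Σfm = 13×35 + 15×45 + 11×55 + 6×65 + 6×75 + 5×85 = 3000
n = Σf = 56
Mean = 3000 / 56 = 53.5714

53.571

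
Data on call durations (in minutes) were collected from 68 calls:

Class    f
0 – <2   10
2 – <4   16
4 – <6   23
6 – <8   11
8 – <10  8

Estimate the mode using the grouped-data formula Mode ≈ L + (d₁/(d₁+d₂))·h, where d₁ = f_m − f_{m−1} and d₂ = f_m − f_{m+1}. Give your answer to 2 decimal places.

4.74

Modal class: 4 – <6 (highest frequency 23).
d₁ = 23 − 16 = 7, d₂ = 23 − 11 = 12
Mode ≈ 4 + (7/(7+12)) × 2 = 4 + 0.7368 = 4.7368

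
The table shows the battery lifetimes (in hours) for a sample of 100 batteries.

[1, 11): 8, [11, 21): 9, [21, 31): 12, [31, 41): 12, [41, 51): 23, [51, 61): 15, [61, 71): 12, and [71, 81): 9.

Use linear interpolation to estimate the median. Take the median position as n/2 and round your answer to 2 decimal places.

Cumulative frequencies: 8, 17, 29, 41, 64, 79, 91, 100
n = 100; position = n/2 = 50.
This falls in the class [41, 51): L = 41, F = 41, f = 23, h = 10.
Median ≈ 41 + ((50 − 41) / 23) × 10 = 44.9130

44.91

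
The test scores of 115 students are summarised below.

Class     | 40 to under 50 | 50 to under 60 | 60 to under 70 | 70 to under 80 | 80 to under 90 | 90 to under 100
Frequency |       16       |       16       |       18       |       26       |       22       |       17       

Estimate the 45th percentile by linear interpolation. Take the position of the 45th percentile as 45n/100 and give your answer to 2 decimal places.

70.67

Cumulative frequencies: 16, 32, 50, 76, 98, 115
n = 115; position = 45n/100 = 51.75.
This falls in the class 70 to under 80: L = 70, F = 50, f = 26, h = 10.
45th percentile ≈ 70 + ((51.75 − 50) / 26) × 10 = 70.6731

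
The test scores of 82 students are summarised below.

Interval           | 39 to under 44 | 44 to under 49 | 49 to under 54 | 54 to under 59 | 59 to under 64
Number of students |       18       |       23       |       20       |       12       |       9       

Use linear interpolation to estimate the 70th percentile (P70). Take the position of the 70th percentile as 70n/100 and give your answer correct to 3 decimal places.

53.100

Cumulative frequencies: 18, 41, 61, 73, 82
n = 82; position = 70n/100 = 57.4.
This falls in the class 49 to under 54: L = 49, F = 41, f = 20, h = 5.
70th percentile ≈ 49 + ((57.4 − 41) / 20) × 5 = 53.1000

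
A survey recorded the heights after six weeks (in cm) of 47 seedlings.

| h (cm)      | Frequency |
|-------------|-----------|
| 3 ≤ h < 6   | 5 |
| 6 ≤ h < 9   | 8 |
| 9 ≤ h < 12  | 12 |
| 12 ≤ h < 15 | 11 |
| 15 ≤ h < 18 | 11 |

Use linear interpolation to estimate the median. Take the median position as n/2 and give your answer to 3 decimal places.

11.625

Cumulative frequencies: 5, 13, 25, 36, 47
n = 47; position = n/2 = 23.5.
This falls in the class 9 ≤ h < 12: L = 9, F = 13, f = 12, h = 3.
Median ≈ 9 + ((23.5 − 13) / 12) × 3 = 11.6250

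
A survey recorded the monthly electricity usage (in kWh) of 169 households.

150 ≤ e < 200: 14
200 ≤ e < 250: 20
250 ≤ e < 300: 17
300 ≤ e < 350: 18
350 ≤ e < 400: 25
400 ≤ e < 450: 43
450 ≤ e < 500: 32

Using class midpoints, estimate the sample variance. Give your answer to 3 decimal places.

Midpoints: 175, 225, 275, 325, 375, 425, 475
n = 169, Σfm = 60325, mean = 356.9527
Σfm² = 23130625
Σf(m − x̄)² = Σfm² − (Σfm)²/n = 23130625 − 60325²/169 = 1597455.6213
Sample variance = 1597455.6213 / 168 = 9508.6644

9508.664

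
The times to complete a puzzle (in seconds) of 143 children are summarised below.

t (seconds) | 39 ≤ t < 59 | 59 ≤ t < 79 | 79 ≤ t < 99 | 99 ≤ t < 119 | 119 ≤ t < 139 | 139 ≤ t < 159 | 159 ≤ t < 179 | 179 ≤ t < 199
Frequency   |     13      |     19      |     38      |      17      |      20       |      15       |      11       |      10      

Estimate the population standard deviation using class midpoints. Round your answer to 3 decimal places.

39.914

Midpoints: 49, 69, 89, 109, 129, 149, 169, 189
n = 143, Σfm = 15747, mean = 110.1189
Σfm² = 1961863
Σf(m − x̄)² = Σfm² − (Σfm)²/n = 1961863 − 15747²/143 = 227820.9790
Population variance = 227820.9790 / 143 = 1593.1537
Standard deviation = √1593.1537 = 39.9143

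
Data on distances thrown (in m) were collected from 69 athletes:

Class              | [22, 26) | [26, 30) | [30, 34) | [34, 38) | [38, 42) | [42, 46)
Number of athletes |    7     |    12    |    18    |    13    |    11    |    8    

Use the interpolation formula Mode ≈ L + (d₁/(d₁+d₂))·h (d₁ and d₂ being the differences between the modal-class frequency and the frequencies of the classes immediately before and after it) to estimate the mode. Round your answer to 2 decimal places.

32.18

Modal class: [30, 34) (highest frequency 18).
d₁ = 18 − 12 = 6, d₂ = 18 − 13 = 5
Mode ≈ 30 + (6/(6+5)) × 4 = 30 + 2.1818 = 32.1818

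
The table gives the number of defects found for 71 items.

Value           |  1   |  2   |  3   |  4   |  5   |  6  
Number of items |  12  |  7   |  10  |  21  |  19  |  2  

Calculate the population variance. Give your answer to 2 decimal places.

Values: 1, 2, 3, 4, 5, 6
n = 71, Σfx = 247, mean = 3.4789
Σfx² = 1013
Σf(x − x̄)² = Σfx² − (Σfx)²/n = 1013 − 247²/71 = 153.7183
Population variance = 153.7183 / 71 = 2.1650

2.17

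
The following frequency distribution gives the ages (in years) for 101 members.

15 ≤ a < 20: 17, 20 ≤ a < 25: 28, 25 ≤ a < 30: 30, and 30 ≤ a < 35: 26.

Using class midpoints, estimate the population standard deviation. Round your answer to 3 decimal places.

Midpoints: 17.5, 22.5, 27.5, 32.5
n = 101, Σfm = 2597.5, mean = 25.7178
Σfm² = 69531.25
Σf(m − x̄)² = Σfm² − (Σfm)²/n = 69531.25 − 2597.5²/101 = 2729.2079
Population variance = 2729.2079 / 101 = 27.0219
Standard deviation = √27.0219 = 5.1983

5.198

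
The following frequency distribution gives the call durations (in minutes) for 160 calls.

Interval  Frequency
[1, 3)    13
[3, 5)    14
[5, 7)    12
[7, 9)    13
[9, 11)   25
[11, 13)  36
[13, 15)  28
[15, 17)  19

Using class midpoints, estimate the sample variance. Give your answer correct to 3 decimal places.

17.911

Midpoints: 2, 4, 6, 8, 10, 12, 14, 16
n = 160, Σfm = 1636, mean = 10.2250
Σfm² = 19576
Σf(m − x̄)² = Σfm² − (Σfm)²/n = 19576 − 1636²/160 = 2847.9000
Sample variance = 2847.9000 / 159 = 17.9113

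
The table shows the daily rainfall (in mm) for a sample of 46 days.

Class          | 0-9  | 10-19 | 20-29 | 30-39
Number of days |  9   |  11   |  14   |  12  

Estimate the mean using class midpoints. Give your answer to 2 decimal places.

20.80

Midpoints: 4.5, 14.5, 24.5, 34.5
Σfm = 9×4.5 + 11×14.5 + 14×24.5 + 12×34.5 = 957
n = Σf = 46
Mean = 957 / 46 = 20.8043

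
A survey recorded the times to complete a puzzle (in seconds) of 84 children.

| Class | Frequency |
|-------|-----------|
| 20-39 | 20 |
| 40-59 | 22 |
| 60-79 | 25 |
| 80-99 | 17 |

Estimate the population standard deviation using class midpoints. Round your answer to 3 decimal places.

21.257

Midpoints: 29.5, 49.5, 69.5, 89.5
n = 84, Σfm = 4938, mean = 58.7857
Σfm² = 328241
Σf(m − x̄)² = Σfm² − (Σfm)²/n = 328241 − 4938²/84 = 37957.1429
Population variance = 37957.1429 / 84 = 451.8707
Standard deviation = √451.8707 = 21.2573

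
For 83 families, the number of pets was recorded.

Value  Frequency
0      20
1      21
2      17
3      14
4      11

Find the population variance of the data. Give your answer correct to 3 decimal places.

Values: 0, 1, 2, 3, 4
n = 83, Σfx = 141, mean = 1.6988
Σfx² = 391
Σf(x − x̄)² = Σfx² − (Σfx)²/n = 391 − 141²/83 = 151.4699
Population variance = 151.4699 / 83 = 1.8249

1.825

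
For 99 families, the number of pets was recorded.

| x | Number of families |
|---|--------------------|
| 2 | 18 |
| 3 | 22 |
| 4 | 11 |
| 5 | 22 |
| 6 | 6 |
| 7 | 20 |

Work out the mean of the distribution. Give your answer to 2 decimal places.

Values: 2, 3, 4, 5, 6, 7
Σfx = 18×2 + 22×3 + 11×4 + 22×5 + 6×6 + 20×7 = 432
n = Σf = 99
Mean = 432 / 99 = 4.3636

4.36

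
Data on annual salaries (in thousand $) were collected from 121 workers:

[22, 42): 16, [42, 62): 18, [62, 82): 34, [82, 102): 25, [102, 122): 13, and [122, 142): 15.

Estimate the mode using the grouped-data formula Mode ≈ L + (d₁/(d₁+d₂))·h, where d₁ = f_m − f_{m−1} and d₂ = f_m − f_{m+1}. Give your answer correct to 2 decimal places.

Modal class: [62, 82) (highest frequency 34).
d₁ = 34 − 18 = 16, d₂ = 34 − 25 = 9
Mode ≈ 62 + (16/(16+9)) × 20 = 62 + 12.8000 = 74.8000

74.80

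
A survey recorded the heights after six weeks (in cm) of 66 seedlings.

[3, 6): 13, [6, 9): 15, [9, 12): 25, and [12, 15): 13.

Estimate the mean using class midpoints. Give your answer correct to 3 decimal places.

Midpoints: 4.5, 7.5, 10.5, 13.5
Σfm = 13×4.5 + 15×7.5 + 25×10.5 + 13×13.5 = 609
n = Σf = 66
Mean = 609 / 66 = 9.2273

9.227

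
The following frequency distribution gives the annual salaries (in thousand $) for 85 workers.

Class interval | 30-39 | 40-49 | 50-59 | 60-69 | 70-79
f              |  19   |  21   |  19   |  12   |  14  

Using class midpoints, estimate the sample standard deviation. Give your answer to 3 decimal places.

Midpoints: 34.5, 44.5, 54.5, 64.5, 74.5
n = 85, Σfm = 4442.5, mean = 52.2647
Σfm² = 248261.25
Σf(m − x̄)² = Σfm² − (Σfm)²/n = 248261.25 − 4442.5²/85 = 16075.2941
Sample variance = 16075.2941 / 84 = 191.3725
Standard deviation = √191.3725 = 13.8337

13.834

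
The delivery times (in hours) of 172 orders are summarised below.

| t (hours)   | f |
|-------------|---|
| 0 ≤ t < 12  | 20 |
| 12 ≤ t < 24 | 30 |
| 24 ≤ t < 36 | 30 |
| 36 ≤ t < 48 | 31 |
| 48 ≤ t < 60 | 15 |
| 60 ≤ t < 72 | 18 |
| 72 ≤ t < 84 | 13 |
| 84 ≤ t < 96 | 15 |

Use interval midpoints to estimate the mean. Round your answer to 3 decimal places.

Midpoints: 6, 18, 30, 42, 54, 66, 78, 90
Σfm = 20×6 + 30×18 + 30×30 + 31×42 + 15×54 + 18×66 + 13×78 + 15×90 = 7224
n = Σf = 172
Mean = 7224 / 172 = 42.0000

42.000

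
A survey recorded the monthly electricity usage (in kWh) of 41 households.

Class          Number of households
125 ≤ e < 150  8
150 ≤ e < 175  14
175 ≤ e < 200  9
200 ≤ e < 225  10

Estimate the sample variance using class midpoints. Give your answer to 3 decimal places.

722.561

Midpoints: 137.5, 162.5, 187.5, 212.5
n = 41, Σfm = 7187.5, mean = 175.3049
Σfm² = 1288906.25
Σf(m − x̄)² = Σfm² − (Σfm)²/n = 1288906.25 − 7187.5²/41 = 28902.4390
Sample variance = 28902.4390 / 40 = 722.5610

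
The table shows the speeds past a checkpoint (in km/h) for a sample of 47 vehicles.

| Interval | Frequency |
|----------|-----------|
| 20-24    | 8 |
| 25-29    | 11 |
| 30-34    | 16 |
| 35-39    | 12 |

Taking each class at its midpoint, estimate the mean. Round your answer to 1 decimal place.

Midpoints: 22, 27, 32, 37
Σfm = 8×22 + 11×27 + 16×32 + 12×37 = 1429
n = Σf = 47
Mean = 1429 / 47 = 30.4043

30.4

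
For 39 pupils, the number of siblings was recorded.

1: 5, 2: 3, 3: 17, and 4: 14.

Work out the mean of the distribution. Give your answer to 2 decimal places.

3.03

Values: 1, 2, 3, 4
Σfx = 5×1 + 3×2 + 17×3 + 14×4 = 118
n = Σf = 39
Mean = 118 / 39 = 3.0256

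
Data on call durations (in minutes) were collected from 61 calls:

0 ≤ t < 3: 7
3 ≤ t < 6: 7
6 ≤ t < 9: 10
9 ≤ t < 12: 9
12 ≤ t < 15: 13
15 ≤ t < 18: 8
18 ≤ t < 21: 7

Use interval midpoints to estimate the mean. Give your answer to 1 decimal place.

Midpoints: 1.5, 4.5, 7.5, 10.5, 13.5, 16.5, 19.5
Σfm = 7×1.5 + 7×4.5 + 10×7.5 + 9×10.5 + 13×13.5 + 8×16.5 + 7×19.5 = 655.5
n = Σf = 61
Mean = 655.5 / 61 = 10.7459

10.7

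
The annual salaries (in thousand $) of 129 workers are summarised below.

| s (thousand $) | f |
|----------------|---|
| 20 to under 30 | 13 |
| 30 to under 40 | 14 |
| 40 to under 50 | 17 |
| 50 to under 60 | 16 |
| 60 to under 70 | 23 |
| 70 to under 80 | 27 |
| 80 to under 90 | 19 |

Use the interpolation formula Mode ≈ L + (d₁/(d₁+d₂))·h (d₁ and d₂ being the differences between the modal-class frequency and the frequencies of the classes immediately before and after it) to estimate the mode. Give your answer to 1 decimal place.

Modal class: 70 to under 80 (highest frequency 27).
d₁ = 27 − 23 = 4, d₂ = 27 − 19 = 8
Mode ≈ 70 + (4/(4+8)) × 10 = 70 + 3.3333 = 73.3333

73.3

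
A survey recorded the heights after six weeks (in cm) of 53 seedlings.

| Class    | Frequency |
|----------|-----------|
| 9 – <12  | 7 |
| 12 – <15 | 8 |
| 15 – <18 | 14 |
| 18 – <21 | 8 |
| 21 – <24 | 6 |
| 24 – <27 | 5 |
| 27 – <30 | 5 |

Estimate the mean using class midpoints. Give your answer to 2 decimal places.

Midpoints: 10.5, 13.5, 16.5, 19.5, 22.5, 25.5, 28.5
Σfm = 7×10.5 + 8×13.5 + 14×16.5 + 8×19.5 + 6×22.5 + 5×25.5 + 5×28.5 = 973.5
n = Σf = 53
Mean = 973.5 / 53 = 18.3679

18.37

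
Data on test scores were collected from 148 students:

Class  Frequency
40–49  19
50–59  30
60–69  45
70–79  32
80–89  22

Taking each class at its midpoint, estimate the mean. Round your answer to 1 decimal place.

Midpoints: 44.5, 54.5, 64.5, 74.5, 84.5
Σfm = 19×44.5 + 30×54.5 + 45×64.5 + 32×74.5 + 22×84.5 = 9626
n = Σf = 148
Mean = 9626 / 148 = 65.0405

65.0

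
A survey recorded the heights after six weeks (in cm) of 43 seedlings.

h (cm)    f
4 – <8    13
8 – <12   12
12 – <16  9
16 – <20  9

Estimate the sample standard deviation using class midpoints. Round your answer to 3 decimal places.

Midpoints: 6, 10, 14, 18
n = 43, Σfm = 486, mean = 11.3023
Σfm² = 6348
Σf(m − x̄)² = Σfm² − (Σfm)²/n = 6348 − 486²/43 = 855.0698
Sample variance = 855.0698 / 42 = 20.3588
Standard deviation = √20.3588 = 4.5121

4.512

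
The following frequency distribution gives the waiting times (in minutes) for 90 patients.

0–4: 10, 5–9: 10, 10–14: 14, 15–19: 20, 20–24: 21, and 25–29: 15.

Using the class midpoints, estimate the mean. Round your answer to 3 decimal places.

16.278

Midpoints: 2, 7, 12, 17, 22, 27
Σfm = 10×2 + 10×7 + 14×12 + 20×17 + 21×22 + 15×27 = 1465
n = Σf = 90
Mean = 1465 / 90 = 16.2778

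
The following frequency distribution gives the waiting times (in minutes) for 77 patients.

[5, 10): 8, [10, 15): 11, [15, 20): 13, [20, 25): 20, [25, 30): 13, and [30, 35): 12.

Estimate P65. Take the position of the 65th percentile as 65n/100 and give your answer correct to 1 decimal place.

24.5

Cumulative frequencies: 8, 19, 32, 52, 65, 77
n = 77; position = 65n/100 = 50.05.
This falls in the class [20, 25): L = 20, F = 32, f = 20, h = 5.
65th percentile ≈ 20 + ((50.05 − 32) / 20) × 5 = 24.5125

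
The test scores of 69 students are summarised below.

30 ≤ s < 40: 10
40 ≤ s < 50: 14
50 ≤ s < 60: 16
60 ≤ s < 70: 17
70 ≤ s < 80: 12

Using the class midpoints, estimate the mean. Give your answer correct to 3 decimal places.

56.014

Midpoints: 35, 45, 55, 65, 75
Σfm = 10×35 + 14×45 + 16×55 + 17×65 + 12×75 = 3865
n = Σf = 69
Mean = 3865 / 69 = 56.0145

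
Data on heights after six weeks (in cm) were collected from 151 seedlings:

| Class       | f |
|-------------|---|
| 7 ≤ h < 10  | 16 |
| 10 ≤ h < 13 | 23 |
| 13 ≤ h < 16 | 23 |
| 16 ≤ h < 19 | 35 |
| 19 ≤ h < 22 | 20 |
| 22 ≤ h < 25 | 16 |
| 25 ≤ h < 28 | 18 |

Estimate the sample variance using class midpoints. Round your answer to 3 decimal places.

30.252

Midpoints: 8.5, 11.5, 14.5, 17.5, 20.5, 23.5, 26.5
n = 151, Σfm = 2609.5, mean = 17.2815
Σfm² = 49633.75
Σf(m − x̄)² = Σfm² − (Σfm)²/n = 49633.75 − 2609.5²/151 = 4537.7881
Sample variance = 4537.7881 / 150 = 30.2519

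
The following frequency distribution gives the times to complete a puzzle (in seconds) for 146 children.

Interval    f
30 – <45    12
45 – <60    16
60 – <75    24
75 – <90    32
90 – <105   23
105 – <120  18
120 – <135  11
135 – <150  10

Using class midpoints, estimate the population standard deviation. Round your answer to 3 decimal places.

28.822

Midpoints: 37.5, 52.5, 67.5, 82.5, 97.5, 112.5, 127.5, 142.5
n = 146, Σfm = 12645, mean = 86.6096
Σfm² = 1216462.5
Σf(m − x̄)² = Σfm² − (Σfm)²/n = 1216462.5 − 12645²/146 = 121284.2466
Population variance = 121284.2466 / 146 = 830.7140
Standard deviation = √830.7140 = 28.8221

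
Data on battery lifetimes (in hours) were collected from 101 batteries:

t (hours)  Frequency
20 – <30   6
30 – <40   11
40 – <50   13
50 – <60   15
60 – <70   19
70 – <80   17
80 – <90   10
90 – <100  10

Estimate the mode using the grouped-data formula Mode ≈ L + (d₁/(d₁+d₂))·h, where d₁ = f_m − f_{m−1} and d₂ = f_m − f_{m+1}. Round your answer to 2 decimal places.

Modal class: 60 – <70 (highest frequency 19).
d₁ = 19 − 15 = 4, d₂ = 19 − 17 = 2
Mode ≈ 60 + (4/(4+2)) × 10 = 60 + 6.6667 = 66.6667

66.67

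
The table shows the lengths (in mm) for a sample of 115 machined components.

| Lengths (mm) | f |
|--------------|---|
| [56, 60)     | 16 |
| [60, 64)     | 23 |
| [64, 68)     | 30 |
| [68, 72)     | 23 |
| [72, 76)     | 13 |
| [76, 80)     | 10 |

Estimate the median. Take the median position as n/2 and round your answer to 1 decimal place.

Cumulative frequencies: 16, 39, 69, 92, 105, 115
n = 115; position = n/2 = 57.5.
This falls in the class [64, 68): L = 64, F = 39, f = 30, h = 4.
Median ≈ 64 + ((57.5 − 39) / 30) × 4 = 66.4667

66.5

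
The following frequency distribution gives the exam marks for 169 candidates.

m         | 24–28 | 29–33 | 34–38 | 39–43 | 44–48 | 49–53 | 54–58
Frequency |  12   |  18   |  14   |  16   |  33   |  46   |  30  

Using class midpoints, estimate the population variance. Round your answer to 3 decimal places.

Midpoints: 26, 31, 36, 41, 46, 51, 56
n = 169, Σfm = 7574, mean = 44.8166
Σfm² = 354004
Σf(m − x̄)² = Σfm² − (Σfm)²/n = 354004 − 7574²/169 = 14563.3136
Population variance = 14563.3136 / 169 = 86.1735

86.173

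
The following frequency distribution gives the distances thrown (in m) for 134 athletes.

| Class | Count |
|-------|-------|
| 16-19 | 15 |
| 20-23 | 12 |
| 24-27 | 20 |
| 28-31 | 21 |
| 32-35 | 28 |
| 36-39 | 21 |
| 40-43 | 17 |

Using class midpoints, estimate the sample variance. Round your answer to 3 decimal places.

55.381

Midpoints: 17.5, 21.5, 25.5, 29.5, 33.5, 37.5, 41.5
n = 134, Σfm = 4081, mean = 30.4552
Σfm² = 131653.5
Σf(m − x̄)² = Σfm² − (Σfm)²/n = 131653.5 − 4081²/134 = 7365.7313
Sample variance = 7365.7313 / 133 = 55.3814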